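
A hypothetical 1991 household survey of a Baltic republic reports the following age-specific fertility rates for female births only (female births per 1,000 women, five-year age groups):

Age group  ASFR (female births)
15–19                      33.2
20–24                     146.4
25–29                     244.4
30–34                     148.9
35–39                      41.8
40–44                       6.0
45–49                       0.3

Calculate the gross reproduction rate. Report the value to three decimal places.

3.105

Sum of female ASFRs = 33.2 + 146.4 + 244.4 + 148.9 + 41.8 + 6.0 + 0.3 = 621.0
GRR = 5 × 621.0 / 1000 = 3.105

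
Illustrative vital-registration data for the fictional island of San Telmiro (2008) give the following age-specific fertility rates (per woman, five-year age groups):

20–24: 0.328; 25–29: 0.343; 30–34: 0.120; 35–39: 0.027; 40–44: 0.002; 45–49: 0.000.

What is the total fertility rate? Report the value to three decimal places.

4.100

Sum of ASFRs = 0.328 + 0.343 + 0.120 + 0.027 + 0.002 + 0.000 = 0.820
TFR = 5 × 0.820 = 4.1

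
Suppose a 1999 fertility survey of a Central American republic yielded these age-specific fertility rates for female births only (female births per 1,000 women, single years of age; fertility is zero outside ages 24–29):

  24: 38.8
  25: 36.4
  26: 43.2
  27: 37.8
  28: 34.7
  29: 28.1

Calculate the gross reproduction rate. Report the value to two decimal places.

0.22

Sum of female ASFRs = 38.8 + 36.4 + 43.2 + 37.8 + 34.7 + 28.1 = 219.0
GRR = 219.0 / 1000 = 0.219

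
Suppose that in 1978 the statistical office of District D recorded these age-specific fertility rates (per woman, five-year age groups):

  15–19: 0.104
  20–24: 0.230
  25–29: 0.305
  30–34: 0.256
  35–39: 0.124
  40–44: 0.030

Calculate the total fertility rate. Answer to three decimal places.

Sum of ASFRs = 0.104 + 0.230 + 0.305 + 0.256 + 0.124 + 0.030 = 1.049
TFR = 5 × 1.049 = 5.245

5.245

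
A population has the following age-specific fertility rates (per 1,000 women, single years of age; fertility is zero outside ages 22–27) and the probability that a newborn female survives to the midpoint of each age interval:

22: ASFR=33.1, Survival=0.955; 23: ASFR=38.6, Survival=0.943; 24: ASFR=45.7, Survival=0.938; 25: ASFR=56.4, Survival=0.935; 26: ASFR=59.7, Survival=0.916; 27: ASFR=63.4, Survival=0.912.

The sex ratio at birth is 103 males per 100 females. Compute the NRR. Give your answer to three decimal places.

0.136

Proportion female at birth = 100 / (100 + 103) = 0.49261.
Weighting each age-specific rate by interval width and survival:
  22: 1 × 33.1/1000 × 0.955 = 0.03161
  23: 1 × 38.6/1000 × 0.943 = 0.03640
  24: 1 × 45.7/1000 × 0.938 = 0.04287
  25: 1 × 56.4/1000 × 0.935 = 0.05273
  26: 1 × 59.7/1000 × 0.916 = 0.05469
  27: 1 × 63.4/1000 × 0.912 = 0.05782
Sum = 0.27612
NRR = 0.49261 × 0.27612 = 0.13602
An NRR under 1 implies long-run decline under these rates.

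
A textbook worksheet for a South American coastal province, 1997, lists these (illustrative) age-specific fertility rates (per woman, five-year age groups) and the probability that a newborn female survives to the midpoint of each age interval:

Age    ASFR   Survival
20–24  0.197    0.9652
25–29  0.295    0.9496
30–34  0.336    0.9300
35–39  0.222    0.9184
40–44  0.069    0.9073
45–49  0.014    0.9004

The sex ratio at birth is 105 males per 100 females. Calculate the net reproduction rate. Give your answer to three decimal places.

2.590

Proportion female at birth = 100 / (100 + 105) = 0.48780.
Each age group contributes 5 × ASFR × survival:
  20–24: 5 × 0.197 × 0.9652 = 0.95072
  25–29: 5 × 0.295 × 0.9496 = 1.40066
  30–34: 5 × 0.336 × 0.9300 = 1.56240
  35–39: 5 × 0.222 × 0.9184 = 1.01942
  40–44: 5 × 0.069 × 0.9073 = 0.31302
  45–49: 5 × 0.014 × 0.9004 = 0.06303
Sum = 5.30925
NRR = 0.48780 × 5.30925 = 2.58985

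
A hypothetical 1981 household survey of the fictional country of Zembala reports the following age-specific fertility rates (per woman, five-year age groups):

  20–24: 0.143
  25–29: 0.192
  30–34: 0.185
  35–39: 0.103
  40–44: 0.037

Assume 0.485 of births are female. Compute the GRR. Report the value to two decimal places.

Proportion female at birth = 0.485.
Sum of ASFRs = 0.143 + 0.192 + 0.185 + 0.103 + 0.037 = 0.660
TFR = 5 × 0.660 = 3.3
GRR = 0.485 × 3.3 = 1.60050

1.60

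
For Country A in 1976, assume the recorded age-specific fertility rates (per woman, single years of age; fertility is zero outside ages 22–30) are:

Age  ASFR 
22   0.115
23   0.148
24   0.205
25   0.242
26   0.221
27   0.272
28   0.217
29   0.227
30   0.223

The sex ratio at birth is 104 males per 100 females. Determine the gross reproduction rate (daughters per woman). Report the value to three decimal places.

Proportion female at birth = 100 / (100 + 104) = 0.49020.
Sum of ASFRs = 0.115 + 0.148 + 0.205 + 0.242 + 0.221 + 0.272 + 0.217 + 0.227 + 0.223 = 1.870
TFR = 1.87
GRR = 0.49020 × 1.87 = 0.91667

0.917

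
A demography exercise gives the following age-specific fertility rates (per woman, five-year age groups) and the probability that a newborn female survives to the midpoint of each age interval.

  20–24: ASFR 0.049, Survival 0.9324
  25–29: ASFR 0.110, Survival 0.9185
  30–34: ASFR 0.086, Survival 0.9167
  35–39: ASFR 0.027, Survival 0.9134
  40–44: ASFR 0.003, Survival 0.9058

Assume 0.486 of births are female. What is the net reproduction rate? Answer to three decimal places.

Proportion female at birth = 0.486.
Survival-weighted fertility by age (5·fₓ·Sₓ):
  20–24: 5 × 0.049 × 0.9324 = 0.22844
  25–29: 5 × 0.110 × 0.9185 = 0.50518
  30–34: 5 × 0.086 × 0.9167 = 0.39418
  35–39: 5 × 0.027 × 0.9134 = 0.12331
  40–44: 5 × 0.003 × 0.9058 = 0.01359
Sum = 1.26470
NRR = 0.486 × 1.26470 = 0.61464
An NRR under 1 implies long-run decline under these rates.

0.615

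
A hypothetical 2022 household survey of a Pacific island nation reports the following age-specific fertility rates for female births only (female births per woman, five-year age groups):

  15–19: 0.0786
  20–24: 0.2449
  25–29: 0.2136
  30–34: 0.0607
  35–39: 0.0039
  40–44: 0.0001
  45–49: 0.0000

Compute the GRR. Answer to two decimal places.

Sum of female ASFRs = 0.0786 + 0.2449 + 0.2136 + 0.0607 + 0.0039 + 0.0001 + 0.0000 = 0.6018
GRR = 5 × 0.6018 = 3.009

3.01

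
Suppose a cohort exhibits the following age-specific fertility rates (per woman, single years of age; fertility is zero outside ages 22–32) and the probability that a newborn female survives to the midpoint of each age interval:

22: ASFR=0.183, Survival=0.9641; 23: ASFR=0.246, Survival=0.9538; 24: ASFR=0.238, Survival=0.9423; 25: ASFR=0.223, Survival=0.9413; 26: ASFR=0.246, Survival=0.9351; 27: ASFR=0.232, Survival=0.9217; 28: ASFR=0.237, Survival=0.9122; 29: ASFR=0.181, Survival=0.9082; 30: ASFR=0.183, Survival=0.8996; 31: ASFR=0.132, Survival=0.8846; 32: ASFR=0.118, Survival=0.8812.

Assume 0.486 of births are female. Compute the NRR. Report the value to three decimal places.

Proportion female at birth = 0.486.
Each age group contributes 1 × ASFR × survival:
  22: 1 × 0.183 × 0.9641 = 0.17643
  23: 1 × 0.246 × 0.9538 = 0.23463
  24: 1 × 0.238 × 0.9423 = 0.22427
  25: 1 × 0.223 × 0.9413 = 0.20991
  26: 1 × 0.246 × 0.9351 = 0.23003
  27: 1 × 0.232 × 0.9217 = 0.21383
  28: 1 × 0.237 × 0.9122 = 0.21619
  29: 1 × 0.181 × 0.9082 = 0.16438
  30: 1 × 0.183 × 0.8996 = 0.16463
  31: 1 × 0.132 × 0.8846 = 0.11677
  32: 1 × 0.118 × 0.8812 = 0.10398
Sum = 2.05505
NRR = 0.486 × 2.05505 = 0.99875

0.999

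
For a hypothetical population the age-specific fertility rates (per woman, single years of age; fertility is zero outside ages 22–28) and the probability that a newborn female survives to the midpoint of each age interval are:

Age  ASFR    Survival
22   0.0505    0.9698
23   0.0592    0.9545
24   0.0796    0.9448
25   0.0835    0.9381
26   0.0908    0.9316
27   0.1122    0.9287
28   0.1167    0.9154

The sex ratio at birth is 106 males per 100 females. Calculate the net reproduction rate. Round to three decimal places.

0.269

Proportion female at birth = 100 / (100 + 106) = 0.48544.
Per-age-group product (1 × ASFR × survival probability):
  22: 1 × 0.0505 × 0.9698 = 0.04897
  23: 1 × 0.0592 × 0.9545 = 0.05651
  24: 1 × 0.0796 × 0.9448 = 0.07521
  25: 1 × 0.0835 × 0.9381 = 0.07833
  26: 1 × 0.0908 × 0.9316 = 0.08459
  27: 1 × 0.1122 × 0.9287 = 0.10420
  28: 1 × 0.1167 × 0.9154 = 0.10683
Sum = 0.55464
NRR = 0.48544 × 0.55464 = 0.26924
NRR < 1, so the cohort does not fully replace itself.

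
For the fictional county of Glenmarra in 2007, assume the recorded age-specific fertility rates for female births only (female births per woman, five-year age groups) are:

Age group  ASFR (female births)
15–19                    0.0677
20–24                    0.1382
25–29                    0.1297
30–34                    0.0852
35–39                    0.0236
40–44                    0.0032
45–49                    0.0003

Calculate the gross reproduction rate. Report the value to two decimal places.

2.24

Sum of female ASFRs = 0.0677 + 0.1382 + 0.1297 + 0.0852 + 0.0236 + 0.0032 + 0.0003 = 0.4479
GRR = 5 × 0.4479 = 2.2395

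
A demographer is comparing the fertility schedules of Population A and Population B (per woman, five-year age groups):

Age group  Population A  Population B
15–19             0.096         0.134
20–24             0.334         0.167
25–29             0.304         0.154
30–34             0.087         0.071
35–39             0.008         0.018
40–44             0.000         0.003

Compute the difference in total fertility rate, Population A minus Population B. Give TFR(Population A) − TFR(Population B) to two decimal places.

1.41

Population A:
  Sum of ASFRs = 0.096 + 0.334 + 0.304 + 0.087 + 0.008 + 0.000 = 0.829
  TFR = 5 × 0.829 = 4.145
Population B:
  Sum of ASFRs = 0.134 + 0.167 + 0.154 + 0.071 + 0.018 + 0.003 = 0.547
  TFR = 5 × 0.547 = 2.735
Difference = 4.145 − 2.735 = 1.41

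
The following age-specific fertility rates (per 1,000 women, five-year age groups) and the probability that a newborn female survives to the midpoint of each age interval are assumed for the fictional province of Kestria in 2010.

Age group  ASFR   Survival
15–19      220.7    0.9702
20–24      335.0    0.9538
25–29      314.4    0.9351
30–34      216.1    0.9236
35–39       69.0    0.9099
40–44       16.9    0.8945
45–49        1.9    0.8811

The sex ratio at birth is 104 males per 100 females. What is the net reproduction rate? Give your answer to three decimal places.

Proportion female at birth = 100 / (100 + 104) = 0.49020.
Survival-weighted fertility by age (5·fₓ·Sₓ):
  15–19: 5 × 220.7/1000 × 0.9702 = 1.07062
  20–24: 5 × 335.0/1000 × 0.9538 = 1.59762
  25–29: 5 × 314.4/1000 × 0.9351 = 1.46998
  30–34: 5 × 216.1/1000 × 0.9236 = 0.99795
  35–39: 5 × 69.0/1000 × 0.9099 = 0.31392
  40–44: 5 × 16.9/1000 × 0.8945 = 0.07559
  45–49: 5 × 1.9/1000 × 0.8811 = 0.00837
Sum = 5.53405
NRR = 0.49020 × 5.53405 = 2.71279
With NRR above 1 the population is above replacement fertility.

2.713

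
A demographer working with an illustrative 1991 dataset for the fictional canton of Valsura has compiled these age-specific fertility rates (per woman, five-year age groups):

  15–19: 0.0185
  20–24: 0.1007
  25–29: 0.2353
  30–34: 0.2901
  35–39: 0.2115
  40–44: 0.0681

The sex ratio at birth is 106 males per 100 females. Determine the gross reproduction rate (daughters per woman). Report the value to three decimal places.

Proportion female at birth = 100 / (100 + 106) = 0.48544.
Sum of ASFRs = 0.0185 + 0.1007 + 0.2353 + 0.2901 + 0.2115 + 0.0681 = 0.9242
TFR = 5 × 0.9242 = 4.621
GRR = 0.48544 × 4.621 = 2.24322

2.243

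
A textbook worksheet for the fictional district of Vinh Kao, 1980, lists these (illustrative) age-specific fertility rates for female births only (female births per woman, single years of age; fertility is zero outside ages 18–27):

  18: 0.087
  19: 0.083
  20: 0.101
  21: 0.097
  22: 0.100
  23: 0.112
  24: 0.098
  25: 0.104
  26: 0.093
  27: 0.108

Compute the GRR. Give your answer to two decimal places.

Sum of female ASFRs = 0.087 + 0.083 + 0.101 + 0.097 + 0.100 + 0.112 + 0.098 + 0.104 + 0.093 + 0.108 = 0.983
GRR = 0.983

0.98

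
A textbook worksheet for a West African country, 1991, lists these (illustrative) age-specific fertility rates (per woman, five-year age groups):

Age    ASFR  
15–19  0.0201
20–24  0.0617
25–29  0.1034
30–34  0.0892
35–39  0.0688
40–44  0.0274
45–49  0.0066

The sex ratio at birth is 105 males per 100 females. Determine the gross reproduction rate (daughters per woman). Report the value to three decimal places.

0.920

Proportion female at birth = 100 / (100 + 105) = 0.48780.
Sum of ASFRs = 0.0201 + 0.0617 + 0.1034 + 0.0892 + 0.0688 + 0.0274 + 0.0066 = 0.3772
TFR = 5 × 0.3772 = 1.886
GRR = 0.48780 × 1.886 = 0.91999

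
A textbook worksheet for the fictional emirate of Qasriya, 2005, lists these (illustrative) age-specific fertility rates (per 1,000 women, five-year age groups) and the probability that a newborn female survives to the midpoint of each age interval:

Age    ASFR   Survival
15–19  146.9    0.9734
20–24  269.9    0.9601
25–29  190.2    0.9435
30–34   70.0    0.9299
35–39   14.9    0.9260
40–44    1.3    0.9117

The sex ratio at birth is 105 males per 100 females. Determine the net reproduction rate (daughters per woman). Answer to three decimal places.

1.614

Proportion female at birth = 100 / (100 + 105) = 0.48780.
Per-age-group product (5 × ASFR × survival probability):
  15–19: 5 × 146.9/1000 × 0.9734 = 0.71496
  20–24: 5 × 269.9/1000 × 0.9601 = 1.29565
  25–29: 5 × 190.2/1000 × 0.9435 = 0.89727
  30–34: 5 × 70.0/1000 × 0.9299 = 0.32547
  35–39: 5 × 14.9/1000 × 0.9260 = 0.06899
  40–44: 5 × 1.3/1000 × 0.9117 = 0.00593
Sum = 3.30827
NRR = 0.48780 × 3.30827 = 1.61377
With NRR above 1 the population is above replacement fertility.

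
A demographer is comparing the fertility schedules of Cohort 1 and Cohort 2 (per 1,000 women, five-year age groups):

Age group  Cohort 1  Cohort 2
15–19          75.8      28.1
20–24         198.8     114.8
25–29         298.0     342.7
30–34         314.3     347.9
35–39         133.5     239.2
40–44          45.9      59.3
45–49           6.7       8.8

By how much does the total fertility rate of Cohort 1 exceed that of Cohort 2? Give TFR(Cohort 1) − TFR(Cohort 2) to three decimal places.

-0.339

Cohort 1:
  Sum of ASFRs = 75.8 + 198.8 + 298.0 + 314.3 + 133.5 + 45.9 + 6.7 = 1073.0
  TFR = 5 × 1073.0 / 1000 = 5.365
Cohort 2:
  Sum of ASFRs = 28.1 + 114.8 + 342.7 + 347.9 + 239.2 + 59.3 + 8.8 = 1140.8
  TFR = 5 × 1140.8 / 1000 = 5.704
Difference = 5.365 − 5.704 = -0.339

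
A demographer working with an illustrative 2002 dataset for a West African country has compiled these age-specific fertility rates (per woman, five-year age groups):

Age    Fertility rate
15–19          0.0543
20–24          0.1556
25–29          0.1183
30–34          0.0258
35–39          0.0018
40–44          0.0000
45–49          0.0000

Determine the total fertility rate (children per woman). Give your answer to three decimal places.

Sum of ASFRs = 0.0543 + 0.1556 + 0.1183 + 0.0258 + 0.0018 + 0.0000 + 0.0000 = 0.3558
TFR = 5 × 0.3558 = 1.779

1.779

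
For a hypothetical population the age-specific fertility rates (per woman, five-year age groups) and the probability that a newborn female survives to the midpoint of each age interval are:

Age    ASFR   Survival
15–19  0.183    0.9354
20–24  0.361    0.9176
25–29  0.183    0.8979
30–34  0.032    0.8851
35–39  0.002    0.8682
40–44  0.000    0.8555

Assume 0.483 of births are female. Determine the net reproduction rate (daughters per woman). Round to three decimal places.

1.683

Proportion female at birth = 0.483.
Each age group contributes 5 × ASFR × survival:
  15–19: 5 × 0.183 × 0.9354 = 0.85589
  20–24: 5 × 0.361 × 0.9176 = 1.65627
  25–29: 5 × 0.183 × 0.8979 = 0.82158
  30–34: 5 × 0.032 × 0.8851 = 0.14162
  35–39: 5 × 0.002 × 0.8682 = 0.00868
  40–44: 5 × 0.000 × 0.8555 = 0.00000
Sum = 3.48404
NRR = 0.483 × 3.48404 = 1.68279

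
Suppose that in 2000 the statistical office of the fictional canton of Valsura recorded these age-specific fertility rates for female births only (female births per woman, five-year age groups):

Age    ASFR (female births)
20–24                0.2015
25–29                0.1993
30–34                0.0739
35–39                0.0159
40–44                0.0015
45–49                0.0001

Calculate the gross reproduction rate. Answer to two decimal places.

Sum of female ASFRs = 0.2015 + 0.1993 + 0.0739 + 0.0159 + 0.0015 + 0.0001 = 0.4922
GRR = 5 × 0.4922 = 2.461

2.46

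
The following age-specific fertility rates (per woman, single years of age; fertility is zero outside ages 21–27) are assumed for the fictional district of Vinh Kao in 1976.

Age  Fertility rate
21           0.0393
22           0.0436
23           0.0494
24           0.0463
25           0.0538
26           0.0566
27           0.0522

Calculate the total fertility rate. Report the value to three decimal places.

0.341

Sum of ASFRs = 0.0393 + 0.0436 + 0.0494 + 0.0463 + 0.0538 + 0.0566 + 0.0522 = 0.3412
TFR = 0.3412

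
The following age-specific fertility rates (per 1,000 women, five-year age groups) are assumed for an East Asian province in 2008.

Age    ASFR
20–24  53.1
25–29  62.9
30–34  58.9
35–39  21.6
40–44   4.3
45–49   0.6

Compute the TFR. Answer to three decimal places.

Sum of ASFRs = 53.1 + 62.9 + 58.9 + 21.6 + 4.3 + 0.6 = 201.4
TFR = 5 × 201.4 / 1000 = 1.007

1.007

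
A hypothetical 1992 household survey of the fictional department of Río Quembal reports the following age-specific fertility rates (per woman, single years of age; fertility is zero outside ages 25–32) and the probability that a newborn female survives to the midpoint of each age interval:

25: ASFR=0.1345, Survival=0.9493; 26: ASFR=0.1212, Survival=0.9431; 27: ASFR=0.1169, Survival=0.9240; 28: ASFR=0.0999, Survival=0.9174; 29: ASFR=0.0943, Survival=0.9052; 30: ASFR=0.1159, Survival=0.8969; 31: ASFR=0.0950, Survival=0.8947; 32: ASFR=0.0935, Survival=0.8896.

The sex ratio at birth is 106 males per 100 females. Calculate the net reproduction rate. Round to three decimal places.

0.388

Proportion female at birth = 100 / (100 + 106) = 0.48544.
Each age group contributes 1 × ASFR × survival:
  25: 1 × 0.1345 × 0.9493 = 0.12768
  26: 1 × 0.1212 × 0.9431 = 0.11430
  27: 1 × 0.1169 × 0.9240 = 0.10802
  28: 1 × 0.0999 × 0.9174 = 0.09165
  29: 1 × 0.0943 × 0.9052 = 0.08536
  30: 1 × 0.1159 × 0.8969 = 0.10395
  31: 1 × 0.0950 × 0.8947 = 0.08500
  32: 1 × 0.0935 × 0.8896 = 0.08318
Sum = 0.79914
NRR = 0.48544 × 0.79914 = 0.38793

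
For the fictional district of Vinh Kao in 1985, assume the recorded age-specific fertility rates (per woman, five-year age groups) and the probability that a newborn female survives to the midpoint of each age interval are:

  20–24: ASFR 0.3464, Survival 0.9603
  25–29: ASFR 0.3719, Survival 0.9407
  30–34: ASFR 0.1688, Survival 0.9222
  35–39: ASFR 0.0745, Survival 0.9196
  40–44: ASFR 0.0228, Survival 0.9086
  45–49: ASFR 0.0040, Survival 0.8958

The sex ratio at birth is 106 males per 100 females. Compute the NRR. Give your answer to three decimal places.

2.260

Proportion female at birth = 100 / (100 + 106) = 0.48544.
Survival-weighted fertility by age (5·fₓ·Sₓ):
  20–24: 5 × 0.3464 × 0.9603 = 1.66324
  25–29: 5 × 0.3719 × 0.9407 = 1.74923
  30–34: 5 × 0.1688 × 0.9222 = 0.77834
  35–39: 5 × 0.0745 × 0.9196 = 0.34255
  40–44: 5 × 0.0228 × 0.9086 = 0.10358
  45–49: 5 × 0.0040 × 0.8958 = 0.01792
Sum = 4.65486
NRR = 0.48544 × 4.65486 = 2.25966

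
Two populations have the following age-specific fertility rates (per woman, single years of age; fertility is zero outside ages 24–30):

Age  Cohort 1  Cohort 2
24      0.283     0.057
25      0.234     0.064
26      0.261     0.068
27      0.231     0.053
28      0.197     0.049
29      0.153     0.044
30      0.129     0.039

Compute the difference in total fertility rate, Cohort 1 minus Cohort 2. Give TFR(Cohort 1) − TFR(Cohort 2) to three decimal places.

Cohort 1:
  Sum of ASFRs = 0.283 + 0.234 + 0.261 + 0.231 + 0.197 + 0.153 + 0.129 = 1.488
  TFR = 1.488
Cohort 2:
  Sum of ASFRs = 0.057 + 0.064 + 0.068 + 0.053 + 0.049 + 0.044 + 0.039 = 0.374
  TFR = 0.374
Difference = 1.488 − 0.374 = 1.114

1.114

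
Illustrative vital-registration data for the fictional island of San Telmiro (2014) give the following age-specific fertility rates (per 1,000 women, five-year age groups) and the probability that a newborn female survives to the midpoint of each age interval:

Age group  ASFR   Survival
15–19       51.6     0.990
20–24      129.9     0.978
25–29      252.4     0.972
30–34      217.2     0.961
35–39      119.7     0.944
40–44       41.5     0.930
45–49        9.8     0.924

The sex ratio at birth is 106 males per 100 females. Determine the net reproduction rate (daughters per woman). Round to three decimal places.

1.924

Proportion female at birth = 100 / (100 + 106) = 0.48544.
Weighting each age-specific rate by interval width and survival:
  15–19: 5 × 51.6/1000 × 0.990 = 0.25542
  20–24: 5 × 129.9/1000 × 0.978 = 0.63521
  25–29: 5 × 252.4/1000 × 0.972 = 1.22666
  30–34: 5 × 217.2/1000 × 0.961 = 1.04365
  35–39: 5 × 119.7/1000 × 0.944 = 0.56498
  40–44: 5 × 41.5/1000 × 0.930 = 0.19298
  45–49: 5 × 9.8/1000 × 0.924 = 0.04528
Sum = 3.96418
NRR = 0.48544 × 3.96418 = 1.92437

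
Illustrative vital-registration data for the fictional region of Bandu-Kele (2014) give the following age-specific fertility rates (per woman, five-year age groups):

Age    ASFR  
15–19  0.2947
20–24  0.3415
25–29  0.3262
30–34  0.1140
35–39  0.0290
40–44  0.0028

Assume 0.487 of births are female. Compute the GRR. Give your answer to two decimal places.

2.70

Proportion female at birth = 0.487.
Sum of ASFRs = 0.2947 + 0.3415 + 0.3262 + 0.1140 + 0.0290 + 0.0028 = 1.1082
TFR = 5 × 1.1082 = 5.541
GRR = 0.487 × 5.541 = 2.69847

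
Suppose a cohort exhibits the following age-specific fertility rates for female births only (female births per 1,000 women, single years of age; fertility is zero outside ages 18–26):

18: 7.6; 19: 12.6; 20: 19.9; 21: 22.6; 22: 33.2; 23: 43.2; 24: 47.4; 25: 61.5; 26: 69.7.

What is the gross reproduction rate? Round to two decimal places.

0.32

Sum of female ASFRs = 7.6 + 12.6 + 19.9 + 22.6 + 33.2 + 43.2 + 47.4 + 61.5 + 69.7 = 317.7
GRR = 317.7 / 1000 = 0.3177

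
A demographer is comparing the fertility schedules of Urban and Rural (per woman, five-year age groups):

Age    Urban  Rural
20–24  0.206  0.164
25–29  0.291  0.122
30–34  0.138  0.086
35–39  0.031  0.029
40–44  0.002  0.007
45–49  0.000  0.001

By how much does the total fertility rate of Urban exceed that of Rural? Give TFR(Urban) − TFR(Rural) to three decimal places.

Urban:
  Sum of ASFRs = 0.206 + 0.291 + 0.138 + 0.031 + 0.002 + 0.000 = 0.668
  TFR = 5 × 0.668 = 3.34
Rural:
  Sum of ASFRs = 0.164 + 0.122 + 0.086 + 0.029 + 0.007 + 0.001 = 0.409
  TFR = 5 × 0.409 = 2.045
Difference = 3.34 − 2.045 = 1.295

1.295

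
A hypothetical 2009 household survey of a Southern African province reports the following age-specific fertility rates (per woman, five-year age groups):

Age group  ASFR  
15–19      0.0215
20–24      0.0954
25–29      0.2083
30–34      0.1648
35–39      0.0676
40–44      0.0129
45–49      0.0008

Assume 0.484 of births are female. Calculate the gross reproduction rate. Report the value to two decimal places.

Proportion female at birth = 0.484.
Sum of ASFRs = 0.0215 + 0.0954 + 0.2083 + 0.1648 + 0.0676 + 0.0129 + 0.0008 = 0.5713
TFR = 5 × 0.5713 = 2.8565
GRR = 0.484 × 2.8565 = 1.38255

1.38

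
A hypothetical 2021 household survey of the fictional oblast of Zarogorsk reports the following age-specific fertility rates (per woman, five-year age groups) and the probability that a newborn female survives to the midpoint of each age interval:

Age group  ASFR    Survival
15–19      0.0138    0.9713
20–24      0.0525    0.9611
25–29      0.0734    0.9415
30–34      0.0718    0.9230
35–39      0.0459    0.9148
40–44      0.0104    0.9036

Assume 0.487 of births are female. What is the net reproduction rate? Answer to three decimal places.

0.610

Proportion female at birth = 0.487.
Per-age-group product (5 × ASFR × survival probability):
  15–19: 5 × 0.0138 × 0.9713 = 0.06702
  20–24: 5 × 0.0525 × 0.9611 = 0.25229
  25–29: 5 × 0.0734 × 0.9415 = 0.34553
  30–34: 5 × 0.0718 × 0.9230 = 0.33136
  35–39: 5 × 0.0459 × 0.9148 = 0.20995
  40–44: 5 × 0.0104 × 0.9036 = 0.04699
Sum = 1.25314
NRR = 0.487 × 1.25314 = 0.61028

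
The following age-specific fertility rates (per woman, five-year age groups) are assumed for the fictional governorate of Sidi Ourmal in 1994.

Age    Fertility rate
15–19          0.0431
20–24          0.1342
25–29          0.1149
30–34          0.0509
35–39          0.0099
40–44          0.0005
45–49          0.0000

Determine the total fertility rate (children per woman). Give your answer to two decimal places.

Sum of ASFRs = 0.0431 + 0.1342 + 0.1149 + 0.0509 + 0.0099 + 0.0005 + 0.0000 = 0.3535
TFR = 5 × 0.3535 = 1.7675

1.77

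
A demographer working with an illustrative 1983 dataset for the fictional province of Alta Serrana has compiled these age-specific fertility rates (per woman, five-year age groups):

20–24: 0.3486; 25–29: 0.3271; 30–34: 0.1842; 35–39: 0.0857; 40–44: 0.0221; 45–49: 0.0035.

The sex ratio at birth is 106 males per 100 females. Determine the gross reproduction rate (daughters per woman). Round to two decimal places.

Proportion female at birth = 100 / (100 + 106) = 0.48544.
Sum of ASFRs = 0.3486 + 0.3271 + 0.1842 + 0.0857 + 0.0221 + 0.0035 = 0.9712
TFR = 5 × 0.9712 = 4.856
GRR = 0.48544 × 4.856 = 2.35730

2.36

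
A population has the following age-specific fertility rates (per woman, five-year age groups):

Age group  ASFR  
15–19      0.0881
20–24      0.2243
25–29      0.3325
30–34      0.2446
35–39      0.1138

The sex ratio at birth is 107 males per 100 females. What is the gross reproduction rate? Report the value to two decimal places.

2.42

Proportion female at birth = 100 / (100 + 107) = 0.48309.
Sum of ASFRs = 0.0881 + 0.2243 + 0.3325 + 0.2446 + 0.1138 = 1.0033
TFR = 5 × 1.0033 = 5.0165
GRR = 0.48309 × 5.0165 = 2.42342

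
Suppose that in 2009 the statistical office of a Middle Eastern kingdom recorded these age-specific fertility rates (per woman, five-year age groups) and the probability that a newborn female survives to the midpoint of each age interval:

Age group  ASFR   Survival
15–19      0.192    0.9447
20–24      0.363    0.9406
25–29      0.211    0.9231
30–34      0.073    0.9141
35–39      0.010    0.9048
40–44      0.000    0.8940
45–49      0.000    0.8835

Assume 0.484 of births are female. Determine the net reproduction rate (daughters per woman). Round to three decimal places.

Proportion female at birth = 0.484.
Survival-weighted fertility by age (5·fₓ·Sₓ):
  15–19: 5 × 0.192 × 0.9447 = 0.90691
  20–24: 5 × 0.363 × 0.9406 = 1.70719
  25–29: 5 × 0.211 × 0.9231 = 0.97387
  30–34: 5 × 0.073 × 0.9141 = 0.33365
  35–39: 5 × 0.010 × 0.9048 = 0.04524
  40–44: 5 × 0.000 × 0.8940 = 0.00000
  45–49: 5 × 0.000 × 0.8835 = 0.00000
Sum = 3.96686
NRR = 0.484 × 3.96686 = 1.91996

1.920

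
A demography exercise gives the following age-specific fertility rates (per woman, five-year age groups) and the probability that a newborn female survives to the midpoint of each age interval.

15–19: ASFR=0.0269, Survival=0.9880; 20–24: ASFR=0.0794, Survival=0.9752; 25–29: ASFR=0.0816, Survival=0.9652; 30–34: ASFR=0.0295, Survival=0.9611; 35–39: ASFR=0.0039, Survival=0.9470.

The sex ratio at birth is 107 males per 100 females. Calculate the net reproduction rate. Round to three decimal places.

Proportion female at birth = 100 / (100 + 107) = 0.48309.
Each age group contributes 5 × ASFR × survival:
  15–19: 5 × 0.0269 × 0.9880 = 0.13289
  20–24: 5 × 0.0794 × 0.9752 = 0.38715
  25–29: 5 × 0.0816 × 0.9652 = 0.39380
  30–34: 5 × 0.0295 × 0.9611 = 0.14176
  35–39: 5 × 0.0039 × 0.9470 = 0.01847
Sum = 1.07407
NRR = 0.48309 × 1.07407 = 0.51887

0.519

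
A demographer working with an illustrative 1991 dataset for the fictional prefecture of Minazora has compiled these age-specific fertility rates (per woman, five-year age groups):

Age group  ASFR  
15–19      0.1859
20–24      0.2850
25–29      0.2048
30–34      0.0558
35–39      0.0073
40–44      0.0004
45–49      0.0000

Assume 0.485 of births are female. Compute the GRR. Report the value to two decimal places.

Proportion female at birth = 0.485.
Sum of ASFRs = 0.1859 + 0.2850 + 0.2048 + 0.0558 + 0.0073 + 0.0004 + 0.0000 = 0.7392
TFR = 5 × 0.7392 = 3.696
GRR = 0.485 × 3.696 = 1.79256

1.79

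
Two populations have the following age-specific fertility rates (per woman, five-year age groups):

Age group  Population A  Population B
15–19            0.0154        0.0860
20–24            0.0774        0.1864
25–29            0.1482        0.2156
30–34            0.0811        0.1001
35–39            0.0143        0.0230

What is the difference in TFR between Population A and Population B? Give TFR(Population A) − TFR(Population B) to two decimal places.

Population A:
  Sum of ASFRs = 0.0154 + 0.0774 + 0.1482 + 0.0811 + 0.0143 = 0.3364
  TFR = 5 × 0.3364 = 1.682
Population B:
  Sum of ASFRs = 0.0860 + 0.1864 + 0.2156 + 0.1001 + 0.0230 = 0.6111
  TFR = 5 × 0.6111 = 3.0555
Difference = 1.682 − 3.0555 = -1.3735

-1.37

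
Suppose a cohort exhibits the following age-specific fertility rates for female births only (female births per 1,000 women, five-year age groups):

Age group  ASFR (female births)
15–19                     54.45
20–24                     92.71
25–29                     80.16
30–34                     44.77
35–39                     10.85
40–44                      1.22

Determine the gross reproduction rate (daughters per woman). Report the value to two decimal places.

Sum of female ASFRs = 54.45 + 92.71 + 80.16 + 44.77 + 10.85 + 1.22 = 284.16
GRR = 5 × 284.16 / 1000 = 1.4208

1.42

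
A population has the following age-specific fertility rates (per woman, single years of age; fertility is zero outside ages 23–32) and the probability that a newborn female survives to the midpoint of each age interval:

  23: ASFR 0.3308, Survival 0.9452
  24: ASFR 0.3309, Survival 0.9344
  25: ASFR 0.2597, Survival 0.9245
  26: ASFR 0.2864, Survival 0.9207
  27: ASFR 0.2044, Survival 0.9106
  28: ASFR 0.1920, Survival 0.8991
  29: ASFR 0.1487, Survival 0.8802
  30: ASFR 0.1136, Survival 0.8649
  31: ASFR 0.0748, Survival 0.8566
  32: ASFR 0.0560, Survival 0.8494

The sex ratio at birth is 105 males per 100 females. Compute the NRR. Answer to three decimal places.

Proportion female at birth = 100 / (100 + 105) = 0.48780.
Each age group contributes 1 × ASFR × survival:
  23: 1 × 0.3308 × 0.9452 = 0.31267
  24: 1 × 0.3309 × 0.9344 = 0.30919
  25: 1 × 0.2597 × 0.9245 = 0.24009
  26: 1 × 0.2864 × 0.9207 = 0.26369
  27: 1 × 0.2044 × 0.9106 = 0.18613
  28: 1 × 0.1920 × 0.8991 = 0.17263
  29: 1 × 0.1487 × 0.8802 = 0.13089
  30: 1 × 0.1136 × 0.8649 = 0.09825
  31: 1 × 0.0748 × 0.8566 = 0.06407
  32: 1 × 0.0560 × 0.8494 = 0.04757
Sum = 1.82518
NRR = 0.48780 × 1.82518 = 0.89032

0.890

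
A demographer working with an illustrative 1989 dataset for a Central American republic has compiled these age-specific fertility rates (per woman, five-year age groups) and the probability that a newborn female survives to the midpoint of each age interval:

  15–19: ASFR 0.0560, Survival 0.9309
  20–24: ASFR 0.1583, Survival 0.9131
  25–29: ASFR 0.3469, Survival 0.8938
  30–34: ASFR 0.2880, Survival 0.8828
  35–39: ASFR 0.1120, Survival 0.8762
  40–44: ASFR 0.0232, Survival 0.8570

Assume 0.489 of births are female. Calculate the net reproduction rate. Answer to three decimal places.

Proportion female at birth = 0.489.
Survival-weighted fertility by age (5·fₓ·Sₓ):
  15–19: 5 × 0.0560 × 0.9309 = 0.26065
  20–24: 5 × 0.1583 × 0.9131 = 0.72272
  25–29: 5 × 0.3469 × 0.8938 = 1.55030
  30–34: 5 × 0.2880 × 0.8828 = 1.27123
  35–39: 5 × 0.1120 × 0.8762 = 0.49067
  40–44: 5 × 0.0232 × 0.8570 = 0.09941
Sum = 4.39498
NRR = 0.489 × 4.39498 = 2.14915
With NRR above 1 the population is above replacement fertility.

2.149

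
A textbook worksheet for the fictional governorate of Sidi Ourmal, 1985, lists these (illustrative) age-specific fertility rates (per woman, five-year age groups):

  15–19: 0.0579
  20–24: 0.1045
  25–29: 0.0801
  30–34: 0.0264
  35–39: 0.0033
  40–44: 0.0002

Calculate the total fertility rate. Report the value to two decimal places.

Sum of ASFRs = 0.0579 + 0.1045 + 0.0801 + 0.0264 + 0.0033 + 0.0002 = 0.2724
TFR = 5 × 0.2724 = 1.362

1.36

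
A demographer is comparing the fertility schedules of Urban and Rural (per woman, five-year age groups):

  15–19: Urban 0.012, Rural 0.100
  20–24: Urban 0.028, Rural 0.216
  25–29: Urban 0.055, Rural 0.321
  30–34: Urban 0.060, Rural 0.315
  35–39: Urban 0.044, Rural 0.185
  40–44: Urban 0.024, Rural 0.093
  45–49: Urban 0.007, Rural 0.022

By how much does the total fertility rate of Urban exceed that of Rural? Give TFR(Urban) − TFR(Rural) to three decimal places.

-5.110

Urban:
  Sum of ASFRs = 0.012 + 0.028 + 0.055 + 0.060 + 0.044 + 0.024 + 0.007 = 0.230
  TFR = 5 × 0.230 = 1.15
Rural:
  Sum of ASFRs = 0.100 + 0.216 + 0.321 + 0.315 + 0.185 + 0.093 + 0.022 = 1.252
  TFR = 5 × 1.252 = 6.26
Difference = 1.15 − 6.26 = -5.11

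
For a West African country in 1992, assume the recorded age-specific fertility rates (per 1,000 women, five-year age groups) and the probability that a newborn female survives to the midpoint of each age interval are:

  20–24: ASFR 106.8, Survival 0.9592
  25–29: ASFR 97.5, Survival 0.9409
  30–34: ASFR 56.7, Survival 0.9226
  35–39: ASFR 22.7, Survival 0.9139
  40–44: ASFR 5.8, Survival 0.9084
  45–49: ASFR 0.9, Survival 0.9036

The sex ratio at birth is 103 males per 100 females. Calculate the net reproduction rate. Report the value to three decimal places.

Proportion female at birth = 100 / (100 + 103) = 0.49261.
Each age group contributes 5 × ASFR × survival:
  20–24: 5 × 106.8/1000 × 0.9592 = 0.51221
  25–29: 5 × 97.5/1000 × 0.9409 = 0.45869
  30–34: 5 × 56.7/1000 × 0.9226 = 0.26156
  35–39: 5 × 22.7/1000 × 0.9139 = 0.10373
  40–44: 5 × 5.8/1000 × 0.9084 = 0.02634
  45–49: 5 × 0.9/1000 × 0.9036 = 0.00407
Sum = 1.36660
NRR = 0.49261 × 1.36660 = 0.67320
With NRR below 1 the population is below replacement fertility.

0.673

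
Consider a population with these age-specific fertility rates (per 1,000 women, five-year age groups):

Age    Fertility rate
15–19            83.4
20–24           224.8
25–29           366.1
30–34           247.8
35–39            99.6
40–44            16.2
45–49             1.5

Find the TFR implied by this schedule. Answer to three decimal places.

Sum of ASFRs = 83.4 + 224.8 + 366.1 + 247.8 + 99.6 + 16.2 + 1.5 = 1039.4
TFR = 5 × 1039.4 / 1000 = 5.197

5.197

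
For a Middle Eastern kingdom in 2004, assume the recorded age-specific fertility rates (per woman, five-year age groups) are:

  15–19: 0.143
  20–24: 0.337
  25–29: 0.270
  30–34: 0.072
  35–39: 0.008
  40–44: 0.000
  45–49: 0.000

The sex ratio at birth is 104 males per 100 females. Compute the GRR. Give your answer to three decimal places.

Proportion female at birth = 100 / (100 + 104) = 0.49020.
Sum of ASFRs = 0.143 + 0.337 + 0.270 + 0.072 + 0.008 + 0.000 + 0.000 = 0.830
TFR = 5 × 0.830 = 4.15
GRR = 0.49020 × 4.15 = 2.03433

2.034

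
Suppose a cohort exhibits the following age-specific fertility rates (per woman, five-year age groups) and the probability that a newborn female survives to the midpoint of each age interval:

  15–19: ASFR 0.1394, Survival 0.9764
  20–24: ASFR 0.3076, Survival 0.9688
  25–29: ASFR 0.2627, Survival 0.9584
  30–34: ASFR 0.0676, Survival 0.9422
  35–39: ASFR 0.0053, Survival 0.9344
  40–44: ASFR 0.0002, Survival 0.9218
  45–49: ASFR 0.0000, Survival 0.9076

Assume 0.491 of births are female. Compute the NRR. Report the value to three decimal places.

1.853

Proportion female at birth = 0.491.
Survival-weighted fertility by age (5·fₓ·Sₓ):
  15–19: 5 × 0.1394 × 0.9764 = 0.68055
  20–24: 5 × 0.3076 × 0.9688 = 1.49001
  25–29: 5 × 0.2627 × 0.9584 = 1.25886
  30–34: 5 × 0.0676 × 0.9422 = 0.31846
  35–39: 5 × 0.0053 × 0.9344 = 0.02476
  40–44: 5 × 0.0002 × 0.9218 = 0.00092
  45–49: 5 × 0.0000 × 0.9076 = 0.00000
Sum = 3.77356
NRR = 0.491 × 3.77356 = 1.85282
An NRR exceeding 1 indicates intrinsic growth under these rates.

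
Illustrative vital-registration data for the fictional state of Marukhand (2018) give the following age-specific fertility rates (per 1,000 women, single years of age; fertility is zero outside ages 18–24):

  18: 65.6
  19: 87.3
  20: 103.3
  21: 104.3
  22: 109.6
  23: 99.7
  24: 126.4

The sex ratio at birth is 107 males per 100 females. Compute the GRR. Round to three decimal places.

Proportion female at birth = 100 / (100 + 107) = 0.48309.
Sum of ASFRs = 65.6 + 87.3 + 103.3 + 104.3 + 109.6 + 99.7 + 126.4 = 696.2
TFR = 696.2 / 1000 = 0.6962
GRR = 0.48309 × 0.6962 = 0.33633

0.336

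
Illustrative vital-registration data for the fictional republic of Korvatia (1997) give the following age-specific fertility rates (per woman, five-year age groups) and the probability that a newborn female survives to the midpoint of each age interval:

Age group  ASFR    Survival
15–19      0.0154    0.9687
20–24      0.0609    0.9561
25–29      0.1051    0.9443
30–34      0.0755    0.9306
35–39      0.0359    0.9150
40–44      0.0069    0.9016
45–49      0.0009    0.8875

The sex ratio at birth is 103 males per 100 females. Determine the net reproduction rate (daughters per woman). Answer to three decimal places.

Proportion female at birth = 100 / (100 + 103) = 0.49261.
Weighting each age-specific rate by interval width and survival:
  15–19: 5 × 0.0154 × 0.9687 = 0.07459
  20–24: 5 × 0.0609 × 0.9561 = 0.29113
  25–29: 5 × 0.1051 × 0.9443 = 0.49623
  30–34: 5 × 0.0755 × 0.9306 = 0.35130
  35–39: 5 × 0.0359 × 0.9150 = 0.16424
  40–44: 5 × 0.0069 × 0.9016 = 0.03111
  45–49: 5 × 0.0009 × 0.8875 = 0.00399
Sum = 1.41259
NRR = 0.49261 × 1.41259 = 0.69586
NRR < 1, so the cohort does not fully replace itself.

0.696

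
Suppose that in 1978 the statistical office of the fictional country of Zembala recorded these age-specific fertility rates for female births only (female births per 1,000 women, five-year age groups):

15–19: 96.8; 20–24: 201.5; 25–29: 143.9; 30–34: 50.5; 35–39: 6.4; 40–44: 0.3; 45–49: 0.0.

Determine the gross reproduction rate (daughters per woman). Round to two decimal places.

Sum of female ASFRs = 96.8 + 201.5 + 143.9 + 50.5 + 6.4 + 0.3 + 0.0 = 499.4
GRR = 5 × 499.4 / 1000 = 2.497

2.50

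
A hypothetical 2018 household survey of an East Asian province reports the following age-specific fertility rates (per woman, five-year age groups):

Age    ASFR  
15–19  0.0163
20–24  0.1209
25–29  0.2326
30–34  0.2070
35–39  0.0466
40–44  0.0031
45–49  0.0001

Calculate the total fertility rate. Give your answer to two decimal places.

3.13

Sum of ASFRs = 0.0163 + 0.1209 + 0.2326 + 0.2070 + 0.0466 + 0.0031 + 0.0001 = 0.6266
TFR = 5 × 0.6266 = 3.133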